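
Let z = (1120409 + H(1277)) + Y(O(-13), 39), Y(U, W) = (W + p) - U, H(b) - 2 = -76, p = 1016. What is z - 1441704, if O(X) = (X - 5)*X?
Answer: -320548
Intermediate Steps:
H(b) = -74 (H(b) = 2 - 76 = -74)
O(X) = X*(-5 + X) (O(X) = (-5 + X)*X = X*(-5 + X))
Y(U, W) = 1016 + W - U (Y(U, W) = (W + 1016) - U = (1016 + W) - U = 1016 + W - U)
z = 1121156 (z = (1120409 - 74) + (1016 + 39 - (-13)*(-5 - 13)) = 1120335 + (1016 + 39 - (-13)*(-18)) = 1120335 + (1016 + 39 - 1*234) = 1120335 + (1016 + 39 - 234) = 1120335 + 821 = 1121156)
z - 1441704 = 1121156 - 1441704 = -320548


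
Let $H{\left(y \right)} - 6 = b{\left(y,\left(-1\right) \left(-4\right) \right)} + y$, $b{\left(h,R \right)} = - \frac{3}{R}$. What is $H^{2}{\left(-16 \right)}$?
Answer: $\frac{1849}{16} \approx 115.56$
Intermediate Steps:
$H{\left(y \right)} = \frac{21}{4} + y$ ($H{\left(y \right)} = 6 + \left(- \frac{3}{\left(-1\right) \left(-4\right)} + y\right) = 6 + \left(- \frac{3}{4} + y\right) = \frac{21}{4} + y$)
$H^{2}{\left(-16 \right)} = \left(\frac{21}{4} - 16\right)^{2} = \left(- \frac{43}{4}\right)^{2} = \frac{1849}{16}$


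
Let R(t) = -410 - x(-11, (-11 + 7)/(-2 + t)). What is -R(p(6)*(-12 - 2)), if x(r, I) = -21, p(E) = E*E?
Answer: 389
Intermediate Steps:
p(E) = E²
R(t) = -389 (R(t) = -410 - 1*(-21) = -410 + 21 = -389)
-R(p(6)*(-12 - 2)) = -1*(-389) = 389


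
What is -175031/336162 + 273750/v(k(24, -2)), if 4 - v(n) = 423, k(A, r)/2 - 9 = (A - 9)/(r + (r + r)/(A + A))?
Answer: -92097685489/140851878 ≈ -653.86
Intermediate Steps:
k(A, r) = 18 + 2*(-9 + A)/(r + r/A) (k(A, r) = 18 + 2*((A - 9)/(r + (r + r)/(A + A))) = 18 + 2*((-9 + A)/(r + (2*r)/((2*A)))) = 18 + 2*((-9 + A)/(r + (2*r)*(1/(2*A)))) = 18 + 2*((-9 + A)/(r + r/A)) = 18 + 2*(-9 + A)/(r + r/A))
v(n) = -419 (v(n) = 4 - 1*423 = 4 - 423 = -419)
-175031/336162 + 273750/v(k(24, -2)) = -175031/336162 + 273750/(-419) = -175031*1/336162 + 273750*(-1/419) = -175031/336162 - 273750/419 = -92097685489/140851878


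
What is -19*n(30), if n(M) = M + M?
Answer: -1140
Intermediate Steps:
n(M) = 2*M
-19*n(30) = -38*30 = -19*60 = -1140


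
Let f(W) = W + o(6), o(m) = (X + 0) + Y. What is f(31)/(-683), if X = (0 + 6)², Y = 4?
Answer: -71/683 ≈ -0.10395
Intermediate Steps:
X = 36 (X = 6² = 36)
o(m) = 40 (o(m) = (36 + 0) + 4 = 36 + 4 = 40)
f(W) = 40 + W (f(W) = W + 40 = 40 + W)
f(31)/(-683) = (40 + 31)/(-683) = 71*(-1/683) = -71/683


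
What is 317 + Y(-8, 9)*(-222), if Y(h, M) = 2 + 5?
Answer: -1237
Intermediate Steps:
Y(h, M) = 7
317 + Y(-8, 9)*(-222) = 317 + 7*(-222) = 317 - 1554 = -1237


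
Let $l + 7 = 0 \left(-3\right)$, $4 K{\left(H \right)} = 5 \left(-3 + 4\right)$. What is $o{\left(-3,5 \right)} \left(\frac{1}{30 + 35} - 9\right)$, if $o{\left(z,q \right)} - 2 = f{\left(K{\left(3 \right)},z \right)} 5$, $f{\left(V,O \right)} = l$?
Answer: $\frac{19272}{65} \approx 296.49$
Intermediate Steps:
$K{\left(H \right)} = \frac{5}{4}$ ($K{\left(H \right)} = \frac{5 \left(-3 + 4\right)}{4} = \frac{5 \cdot 1}{4} = \frac{1}{4} \cdot 5 = \frac{5}{4}$)
$l = -7$ ($l = -7 + 0 \left(-3\right) = -7 + 0 = -7$)
$f{\left(V,O \right)} = -7$
$o{\left(z,q \right)} = -33$ ($o{\left(z,q \right)} = 2 - 35 = -33$)
$o{\left(-3,5 \right)} \left(\frac{1}{30 + 35} - 9\right) = - 33 \left(\frac{1}{30 + 35} - 9\right) = - 33 \left(\frac{1}{65} - 9\right) = \left(-33\right) \left(- \frac{584}{65}\right) = \frac{19272}{65}$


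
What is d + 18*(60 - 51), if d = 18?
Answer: 180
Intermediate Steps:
d + 18*(60 - 51) = 18 + 18*(60 - 51) = 18 + 18*9 = 18 + 162 = 180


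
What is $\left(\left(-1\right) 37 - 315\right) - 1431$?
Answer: $-1783$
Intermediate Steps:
$\left(\left(-1\right) 37 - 315\right) - 1431 = \left(-37 - 315\right) - 1431 = -352 - 1431 = -1783$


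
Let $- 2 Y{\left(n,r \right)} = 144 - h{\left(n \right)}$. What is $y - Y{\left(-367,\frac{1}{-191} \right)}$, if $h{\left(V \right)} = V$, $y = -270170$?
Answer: $- \frac{539829}{2} \approx -2.6991 \cdot 10^{5}$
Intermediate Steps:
$Y{\left(n,r \right)} = -72 + \frac{n}{2}$ ($Y{\left(n,r \right)} = - \frac{144 - n}{2} = -72 + \frac{n}{2}$)
$y - Y{\left(-367,\frac{1}{-191} \right)} = -270170 - \left(-72 + \frac{1}{2} \left(-367\right)\right) = -270170 - \left(-72 - \frac{367}{2}\right) = -270170 - - \frac{511}{2} = -270170 + \frac{511}{2} = - \frac{539829}{2}$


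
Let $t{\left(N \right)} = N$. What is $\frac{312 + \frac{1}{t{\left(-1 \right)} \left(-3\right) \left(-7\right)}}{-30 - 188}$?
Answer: $- \frac{6551}{4578} \approx -1.431$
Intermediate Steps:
$\frac{312 + \frac{1}{t{\left(-1 \right)} \left(-3\right) \left(-7\right)}}{-30 - 188} = \frac{312 + \frac{1}{\left(-1\right) \left(-3\right) \left(-7\right)}}{-30 - 188} = \frac{312 + \frac{1}{3 \left(-7\right)}}{-218} = \left(312 + \frac{1}{-21}\right) \left(- \frac{1}{218}\right) = \left(312 - \frac{1}{21}\right) \left(- \frac{1}{218}\right) = \frac{6551}{21} \left(- \frac{1}{218}\right) = - \frac{6551}{4578}$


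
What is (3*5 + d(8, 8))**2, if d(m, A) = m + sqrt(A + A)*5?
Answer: 1849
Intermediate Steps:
d(m, A) = m + 5*sqrt(2)*sqrt(A) (d(m, A) = m + sqrt(2*A)*5 = m + (sqrt(2)*sqrt(A))*5 = m + 5*sqrt(2)*sqrt(A))
(3*5 + d(8, 8))**2 = (3*5 + (8 + 5*sqrt(2)*sqrt(8)))**2 = (15 + (8 + 5*sqrt(2)*(2*sqrt(2))))**2 = (15 + (8 + 20))**2 = (15 + 28)**2 = 43**2 = 1849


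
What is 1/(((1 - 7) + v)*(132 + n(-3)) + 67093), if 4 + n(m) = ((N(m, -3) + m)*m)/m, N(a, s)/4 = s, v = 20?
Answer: 1/68675 ≈ 1.4561e-5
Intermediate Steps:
N(a, s) = 4*s
n(m) = -16 + m (n(m) = -4 + ((4*(-3) + m)*m)/m = -4 + ((-12 + m)*m)/m = -4 + (m*(-12 + m))/m = -4 + (-12 + m) = -16 + m)
1/(((1 - 7) + v)*(132 + n(-3)) + 67093) = 1/(((1 - 7) + 20)*(132 + (-16 - 3)) + 67093) = 1/((-6 + 20)*(132 - 19) + 67093) = 1/(14*113 + 67093) = 1/(1582 + 67093) = 1/68675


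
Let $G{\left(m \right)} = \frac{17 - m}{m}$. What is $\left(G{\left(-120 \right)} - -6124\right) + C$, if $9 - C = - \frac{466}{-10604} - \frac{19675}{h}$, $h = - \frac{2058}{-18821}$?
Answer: $\frac{20302548246499}{109115160} \approx 1.8607 \cdot 10^{5}$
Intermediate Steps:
$h = \frac{2058}{18821}$ ($h = \left(-2058\right) \left(- \frac{1}{18821}\right) = \frac{2058}{18821} \approx 0.10935$)
$G{\left(m \right)} = \frac{17 - m}{m}$
$C = \frac{490861289495}{2727879}$ ($C = 9 - \left(- \frac{466}{-10604} - \frac{19675}{\frac{2058}{18821}}\right) = 9 - \left(\left(-466\right) \left(- \frac{1}{10604}\right) - \frac{370303175}{2058}\right) = 9 - \left(\frac{233}{5302} - \frac{370303175}{2058}\right) = 9 - - \frac{490836738584}{2727879} = 9 + \frac{490836738584}{2727879} = \frac{490861289495}{2727879} \approx 1.7994 \cdot 10^{5}$)
$\left(G{\left(-120 \right)} - -6124\right) + C = \left(\frac{17 - -120}{-120} - -6124\right) + \frac{490861289495}{2727879} = \left(- \frac{17 + 120}{120} + 6124\right) + \frac{490861289495}{2727879} = \left(\left(- \frac{1}{120}\right) 137 + 6124\right) + \frac{490861289495}{2727879} = \left(- \frac{137}{120} + 6124\right) + \frac{490861289495}{2727879} = \frac{734743}{120} + \frac{490861289495}{2727879} = \frac{20302548246499}{109115160}$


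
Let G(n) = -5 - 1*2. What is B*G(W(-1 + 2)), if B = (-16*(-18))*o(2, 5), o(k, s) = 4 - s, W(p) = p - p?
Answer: 2016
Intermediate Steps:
W(p) = 0
G(n) = -7 (G(n) = -5 - 2 = -7)
B = -288 (B = (-16*(-18))*(4 - 1*5) = 288*(4 - 5) = 288*(-1) = -288)
B*G(W(-1 + 2)) = -288*(-7) = 2016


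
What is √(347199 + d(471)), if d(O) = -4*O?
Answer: √345315 ≈ 587.63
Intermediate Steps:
√(347199 + d(471)) = √(347199 - 4*471) = √(347199 - 1884) = √345315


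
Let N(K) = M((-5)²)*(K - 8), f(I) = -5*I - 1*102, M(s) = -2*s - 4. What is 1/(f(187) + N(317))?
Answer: -1/17723 ≈ -5.6424e-5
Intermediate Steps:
M(s) = -4 - 2*s
f(I) = -102 - 5*I (f(I) = -5*I - 102 = -102 - 5*I)
N(K) = 432 - 54*K (N(K) = (-4 - 2*(-5)²)*(K - 8) = (-4 - 2*25)*(-8 + K) = (-4 - 50)*(-8 + K) = -54*(-8 + K) = 432 - 54*K)
1/(f(187) + N(317)) = 1/((-102 - 5*187) + (432 - 54*317)) = 1/((-102 - 935) + (432 - 17118)) = 1/(-1037 - 16686) = 1/(-17723) = -1/17723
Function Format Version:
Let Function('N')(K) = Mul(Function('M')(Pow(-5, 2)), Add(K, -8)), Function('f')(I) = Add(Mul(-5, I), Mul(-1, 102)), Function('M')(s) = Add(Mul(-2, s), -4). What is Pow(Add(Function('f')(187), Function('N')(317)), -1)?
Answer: Rational(-1, 17723) ≈ -5.6424e-5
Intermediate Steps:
Function('M')(s) = Add(-4, Mul(-2, s))
Function('f')(I) = Add(-102, Mul(-5, I)) (Function('f')(I) = Add(Mul(-5, I), -102) = Add(-102, Mul(-5, I)))
Function('N')(K) = Add(432, Mul(-54, K)) (Function('N')(K) = Mul(Add(-4, Mul(-2, Pow(-5, 2))), Add(K, -8)) = Mul(Add(-4, Mul(-2, 25)), Add(-8, K)) = Mul(Add(-4, -50), Add(-8, K)) = Mul(-54, Add(-8, K)) = Add(432, Mul(-54, K)))
Pow(Add(Function('f')(187), Function('N')(317)), -1) = Pow(Add(Add(-102, Mul(-5, 187)), Add(432, Mul(-54, 317))), -1) = Pow(Add(Add(-102, -935), Add(432, -17118)), -1) = Pow(Add(-1037, -16686), -1) = Pow(-17723, -1) = Rational(-1, 17723)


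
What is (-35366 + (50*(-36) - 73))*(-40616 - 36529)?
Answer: 2872802655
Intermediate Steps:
(-35366 + (50*(-36) - 73))*(-40616 - 36529) = (-35366 + (-1800 - 73))*(-77145) = (-35366 - 1873)*(-77145) = -37239*(-77145) = 2872802655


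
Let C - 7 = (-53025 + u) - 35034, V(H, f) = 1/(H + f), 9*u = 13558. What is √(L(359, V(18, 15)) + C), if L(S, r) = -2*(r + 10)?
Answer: 2*I*√23567489/33 ≈ 294.22*I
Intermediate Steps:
u = 13558/9 (u = (⅑)*13558 = 13558/9 ≈ 1506.4)
L(S, r) = -20 - 2*r (L(S, r) = -2*(10 + r) = -20 - 2*r)
C = -778910/9 (C = 7 + ((-53025 + 13558/9) - 35034) = 7 + (-463667/9 - 35034) = 7 - 778973/9 = -778910/9 ≈ -86546.)
√(L(359, V(18, 15)) + C) = √((-20 - 2/(18 + 15)) - 778910/9) = √((-20 - 2/33) - 778910/9) = √(-662/33 - 778910/9) = √(-8569996/99) = 2*I*√23567489/33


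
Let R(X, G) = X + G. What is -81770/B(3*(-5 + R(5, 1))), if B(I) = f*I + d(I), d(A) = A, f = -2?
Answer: 81770/3 ≈ 27257.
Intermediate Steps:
R(X, G) = G + X
B(I) = -I (B(I) = -2*I + I = -I)
-81770/B(3*(-5 + R(5, 1))) = -81770*(-1/(3*(-5 + (1 + 5)))) = -81770*(-1/(3*(-5 + 6))) = -81770/((-3)) = -81770/((-1*3)) = -81770/(-3) = -81770*(-⅓) = 81770/3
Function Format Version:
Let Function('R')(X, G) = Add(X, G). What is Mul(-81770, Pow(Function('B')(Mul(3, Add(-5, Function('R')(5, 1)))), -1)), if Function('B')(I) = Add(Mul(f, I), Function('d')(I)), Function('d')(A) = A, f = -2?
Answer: Rational(81770, 3) ≈ 27257.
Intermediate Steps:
Function('R')(X, G) = Add(G, X)
Function('B')(I) = Mul(-1, I) (Function('B')(I) = Add(Mul(-2, I), I) = Mul(-1, I))
Mul(-81770, Pow(Function('B')(Mul(3, Add(-5, Function('R')(5, 1)))), -1)) = Mul(-81770, Pow(Mul(-1, Mul(3, Add(-5, Add(1, 5)))), -1)) = Mul(-81770, Pow(Mul(-1, Mul(3, Add(-5, 6))), -1)) = Mul(-81770, Pow(Mul(-1, Mul(3, 1)), -1)) = Mul(-81770, Pow(Mul(-1, 3), -1)) = Mul(-81770, Pow(-3, -1)) = Mul(-81770, Rational(-1, 3)) = Rational(81770, 3)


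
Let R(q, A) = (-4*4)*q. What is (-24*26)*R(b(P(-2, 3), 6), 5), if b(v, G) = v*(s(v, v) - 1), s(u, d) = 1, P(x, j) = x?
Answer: 0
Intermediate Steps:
b(v, G) = 0 (b(v, G) = v*(1 - 1) = v*0 = 0)
R(q, A) = -16*q
(-24*26)*R(b(P(-2, 3), 6), 5) = (-24*26)*(-16*0) = -624*0 = 0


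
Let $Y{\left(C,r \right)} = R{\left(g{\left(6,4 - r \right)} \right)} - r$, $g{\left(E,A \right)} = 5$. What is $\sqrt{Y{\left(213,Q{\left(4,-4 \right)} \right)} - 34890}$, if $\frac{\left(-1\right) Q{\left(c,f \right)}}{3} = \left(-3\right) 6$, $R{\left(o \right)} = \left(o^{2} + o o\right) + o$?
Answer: $i \sqrt{34889} \approx 186.79 i$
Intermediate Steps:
$R{\left(o \right)} = o + 2 o^{2}$ ($R{\left(o \right)} = \left(o^{2} + o^{2}\right) + o = 2 o^{2} + o = o + 2 o^{2}$)
$Q{\left(c,f \right)} = 54$ ($Q{\left(c,f \right)} = - 3 \left(\left(-3\right) 6\right) = \left(-3\right) \left(-18\right) = 54$)
$Y{\left(C,r \right)} = 55 - r$ ($Y{\left(C,r \right)} = 5 \left(1 + 2 \cdot 5\right) - r = 5 \left(1 + 10\right) - r = 5 \cdot 11 - r = 55 - r$)
$\sqrt{Y{\left(213,Q{\left(4,-4 \right)} \right)} - 34890} = \sqrt{\left(55 - 54\right) - 34890} = \sqrt{1 - 34890} = \sqrt{-34889} = i \sqrt{34889}$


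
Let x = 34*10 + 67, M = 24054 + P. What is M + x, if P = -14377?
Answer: 10084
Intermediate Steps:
M = 9677 (M = 24054 - 14377 = 9677)
x = 407 (x = 340 + 67 = 407)
M + x = 9677 + 407 = 10084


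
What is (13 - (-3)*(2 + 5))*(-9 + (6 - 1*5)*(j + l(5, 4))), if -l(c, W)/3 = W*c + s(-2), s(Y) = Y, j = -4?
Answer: -2278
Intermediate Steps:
l(c, W) = 6 - 3*W*c (l(c, W) = -3*(W*c - 2) = -3*(-2 + W*c) = 6 - 3*W*c)
(13 - (-3)*(2 + 5))*(-9 + (6 - 1*5)*(j + l(5, 4))) = (13 - (-3)*(2 + 5))*(-9 + (6 - 1*5)*(-4 + (6 - 3*4*5))) = (13 - (-3)*7)*(-9 + (6 - 5)*(-4 + (6 - 60))) = (13 - 1*(-21))*(-9 + 1*(-4 - 54)) = (13 + 21)*(-9 + 1*(-58)) = 34*(-9 - 58) = 34*(-67) = -2278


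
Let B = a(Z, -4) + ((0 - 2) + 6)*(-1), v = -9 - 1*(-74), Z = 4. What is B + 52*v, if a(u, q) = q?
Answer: 3372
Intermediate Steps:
v = 65 (v = -9 + 74 = 65)
B = -8 (B = -4 + ((0 - 2) + 6)*(-1) = -4 + (-2 + 6)*(-1) = -4 + 4*(-1) = -4 - 4 = -8)
B + 52*v = -8 + 52*65 = -8 + 3380 = 3372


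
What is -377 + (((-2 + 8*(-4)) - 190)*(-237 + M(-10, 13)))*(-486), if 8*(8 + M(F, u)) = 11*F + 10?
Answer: -28032857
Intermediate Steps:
M(F, u) = -27/4 + 11*F/8 (M(F, u) = -8 + (11*F + 10)/8 = -8 + (10 + 11*F)/8 = -8 + (5/4 + 11*F/8) = -27/4 + 11*F/8)
-377 + (((-2 + 8*(-4)) - 190)*(-237 + M(-10, 13)))*(-486) = -377 + (((-2 + 8*(-4)) - 190)*(-237 + (-27/4 + (11/8)*(-10))))*(-486) = -377 + (((-2 - 32) - 190)*(-237 + (-27/4 - 55/4)))*(-486) = -377 + ((-34 - 190)*(-237 - 41/2))*(-486) = -377 - 224*(-515/2)*(-486) = -377 + 57680*(-486) = -377 - 28032480 = -28032857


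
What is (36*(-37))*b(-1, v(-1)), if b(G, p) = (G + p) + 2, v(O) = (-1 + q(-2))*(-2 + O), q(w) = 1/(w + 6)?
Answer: -4329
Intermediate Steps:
q(w) = 1/(6 + w)
v(O) = 3/2 - 3*O/4 (v(O) = (-1 + 1/(6 - 2))*(-2 + O) = (-1 + 1/4)*(-2 + O) = (-1 + ¼)*(-2 + O) = -3*(-2 + O)/4 = 3/2 - 3*O/4)
b(G, p) = 2 + G + p
(36*(-37))*b(-1, v(-1)) = (36*(-37))*(2 - 1 + (3/2 - ¾*(-1))) = -1332*(2 - 1 + (3/2 + ¾)) = -1332*(2 - 1 + 9/4) = -1332*13/4 = -4329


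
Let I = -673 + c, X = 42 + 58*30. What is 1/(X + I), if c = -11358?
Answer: -1/10249 ≈ -9.7570e-5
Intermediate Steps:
X = 1782 (X = 42 + 1740 = 1782)
I = -12031 (I = -673 - 11358 = -12031)
1/(X + I) = 1/(1782 - 12031) = 1/(-10249) = -1/10249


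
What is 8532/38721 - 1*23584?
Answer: -304395844/12907 ≈ -23584.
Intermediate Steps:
8532/38721 - 1*23584 = 8532*(1/38721) - 23584 = 2844/12907 - 23584 = -304395844/12907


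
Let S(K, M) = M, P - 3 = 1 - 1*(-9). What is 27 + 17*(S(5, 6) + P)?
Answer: 350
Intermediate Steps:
P = 13 (P = 3 + (1 - 1*(-9)) = 3 + (1 + 9) = 3 + 10 = 13)
27 + 17*(S(5, 6) + P) = 27 + 17*(6 + 13) = 27 + 17*19 = 27 + 323 = 350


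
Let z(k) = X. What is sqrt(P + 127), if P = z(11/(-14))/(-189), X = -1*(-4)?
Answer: sqrt(503979)/63 ≈ 11.268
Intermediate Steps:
X = 4
z(k) = 4
P = -4/189 (P = 4/(-189) = 4*(-1/189) = -4/189 ≈ -0.021164)
sqrt(P + 127) = sqrt(-4/189 + 127) = sqrt(23999/189) = sqrt(503979)/63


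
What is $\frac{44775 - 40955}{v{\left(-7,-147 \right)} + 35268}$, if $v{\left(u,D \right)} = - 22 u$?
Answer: $\frac{1910}{17711} \approx 0.10784$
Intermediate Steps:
$\frac{44775 - 40955}{v{\left(-7,-147 \right)} + 35268} = \frac{44775 - 40955}{\left(-22\right) \left(-7\right) + 35268} = \frac{3820}{154 + 35268} = \frac{3820}{35422} = 3820 \cdot \frac{1}{35422} = \frac{1910}{17711}$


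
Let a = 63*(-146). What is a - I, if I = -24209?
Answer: 15011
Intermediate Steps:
a = -9198
a - I = -9198 - 1*(-24209) = -9198 + 24209 = 15011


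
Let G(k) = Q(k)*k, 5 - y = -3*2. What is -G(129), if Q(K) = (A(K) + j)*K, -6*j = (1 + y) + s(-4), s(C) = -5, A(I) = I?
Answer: -4254549/2 ≈ -2.1273e+6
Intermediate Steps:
y = 11 (y = 5 - (-3)*2 = 5 - 1*(-6) = 5 + 6 = 11)
j = -7/6 (j = -((1 + 11) - 5)/6 = -(12 - 5)/6 = -⅙*7 = -7/6 ≈ -1.1667)
Q(K) = K*(-7/6 + K) (Q(K) = (K - 7/6)*K = (-7/6 + K)*K = K*(-7/6 + K))
G(k) = k²*(-7 + 6*k)/6 (G(k) = (k*(-7 + 6*k)/6)*k = k²*(-7 + 6*k)/6)
-G(129) = -129²*(-7/6 + 129) = -16641*767/6 = -1*4254549/2 = -4254549/2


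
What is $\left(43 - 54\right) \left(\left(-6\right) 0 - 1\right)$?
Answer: $11$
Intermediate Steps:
$\left(43 - 54\right) \left(\left(-6\right) 0 - 1\right) = - 11 \left(0 - 1\right) = \left(-11\right) \left(-1\right) = 11$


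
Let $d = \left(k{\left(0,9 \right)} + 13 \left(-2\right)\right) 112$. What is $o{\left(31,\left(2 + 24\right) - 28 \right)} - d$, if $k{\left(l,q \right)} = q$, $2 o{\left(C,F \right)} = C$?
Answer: $\frac{3839}{2} \approx 1919.5$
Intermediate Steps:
$o{\left(C,F \right)} = \frac{C}{2}$
$d = -1904$ ($d = \left(9 + 13 \left(-2\right)\right) 112 = \left(9 - 26\right) 112 = \left(-17\right) 112 = -1904$)
$o{\left(31,\left(2 + 24\right) - 28 \right)} - d = \frac{1}{2} \cdot 31 - -1904 = \frac{31}{2} + 1904 = \frac{3839}{2}$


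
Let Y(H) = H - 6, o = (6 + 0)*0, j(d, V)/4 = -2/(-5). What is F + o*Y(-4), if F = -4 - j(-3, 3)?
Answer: -28/5 ≈ -5.6000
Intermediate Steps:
j(d, V) = 8/5 (j(d, V) = 4*(-2/(-5)) = 4*(-2*(-⅕)) = 4*(⅖) = 8/5)
o = 0 (o = 6*0 = 0)
Y(H) = -6 + H
F = -28/5 (F = -4 - 1*8/5 = -4 - 8/5 = -28/5 ≈ -5.6000)
F + o*Y(-4) = -28/5 + 0*(-6 - 4) = -28/5 + 0*(-10) = -28/5 + 0 = -28/5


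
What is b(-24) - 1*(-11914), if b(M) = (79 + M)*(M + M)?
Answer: 9274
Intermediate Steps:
b(M) = 2*M*(79 + M) (b(M) = (79 + M)*(2*M) = 2*M*(79 + M))
b(-24) - 1*(-11914) = 2*(-24)*(79 - 24) - 1*(-11914) = 2*(-24)*55 + 11914 = -2640 + 11914 = 9274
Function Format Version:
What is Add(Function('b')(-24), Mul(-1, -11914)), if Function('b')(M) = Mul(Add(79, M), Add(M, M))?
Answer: 9274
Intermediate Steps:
Function('b')(M) = Mul(2, M, Add(79, M)) (Function('b')(M) = Mul(Add(79, M), Mul(2, M)) = Mul(2, M, Add(79, M)))
Add(Function('b')(-24), Mul(-1, -11914)) = Add(Mul(2, -24, Add(79, -24)), Mul(-1, -11914)) = Add(Mul(2, -24, 55), 11914) = Add(-2640, 11914) = 9274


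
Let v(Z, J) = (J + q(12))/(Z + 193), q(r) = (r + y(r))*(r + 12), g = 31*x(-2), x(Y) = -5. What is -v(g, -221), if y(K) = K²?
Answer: -3523/38 ≈ -92.711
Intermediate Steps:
g = -155 (g = 31*(-5) = -155)
q(r) = (12 + r)*(r + r²) (q(r) = (r + r²)*(r + 12) = (r + r²)*(12 + r) = (12 + r)*(r + r²))
v(Z, J) = (3744 + J)/(193 + Z) (v(Z, J) = (J + 12*(12 + 12² + 13*12))/(Z + 193) = (J + 12*(12 + 144 + 156))/(193 + Z) = (J + 12*312)/(193 + Z) = (J + 3744)/(193 + Z) = (3744 + J)/(193 + Z))
-v(g, -221) = -(3744 - 221)/(193 - 155) = -3523/38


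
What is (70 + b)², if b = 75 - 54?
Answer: 8281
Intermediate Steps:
b = 21
(70 + b)² = (70 + 21)² = 91² = 8281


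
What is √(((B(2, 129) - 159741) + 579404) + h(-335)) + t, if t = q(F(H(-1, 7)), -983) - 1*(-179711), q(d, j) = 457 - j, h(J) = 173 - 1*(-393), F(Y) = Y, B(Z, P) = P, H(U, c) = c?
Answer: 181151 + √420358 ≈ 1.8180e+5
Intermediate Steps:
h(J) = 566 (h(J) = 173 + 393 = 566)
t = 181151 (t = (457 - 1*(-983)) - 1*(-179711) = (457 + 983) + 179711 = 1440 + 179711 = 181151)
√(((B(2, 129) - 159741) + 579404) + h(-335)) + t = √(((129 - 159741) + 579404) + 566) + 181151 = √((-159612 + 579404) + 566) + 181151 = √(419792 + 566) + 181151 = √420358 + 181151 = 181151 + √420358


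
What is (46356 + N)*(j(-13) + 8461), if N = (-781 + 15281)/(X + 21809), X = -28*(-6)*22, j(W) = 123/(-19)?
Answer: 37984768608416/96919 ≈ 3.9192e+8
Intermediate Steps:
j(W) = -123/19 (j(W) = 123*(-1/19) = -123/19)
X = 3696 (X = 168*22 = 3696)
N = 2900/5101 (N = (-781 + 15281)/(3696 + 21809) = 14500/25505 = 14500*(1/25505) = 2900/5101 ≈ 0.56852)
(46356 + N)*(j(-13) + 8461) = (46356 + 2900/5101)*(-123/19 + 8461) = (236464856/5101)*(160636/19) = 37984768608416/96919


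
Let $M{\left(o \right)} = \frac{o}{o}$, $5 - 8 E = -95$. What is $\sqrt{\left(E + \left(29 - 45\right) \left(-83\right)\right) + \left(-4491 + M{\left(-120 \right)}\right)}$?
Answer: $\frac{i \sqrt{12598}}{2} \approx 56.12 i$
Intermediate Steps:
$E = \frac{25}{2}$ ($E = \frac{5}{8} - - \frac{95}{8} = \frac{5}{8} + \frac{95}{8} = \frac{25}{2} \approx 12.5$)
$M{\left(o \right)} = 1$
$\sqrt{\left(E + \left(29 - 45\right) \left(-83\right)\right) + \left(-4491 + M{\left(-120 \right)}\right)} = \sqrt{\left(\frac{25}{2} + \left(29 - 45\right) \left(-83\right)\right) + \left(-4491 + 1\right)} = \sqrt{\left(\frac{25}{2} - -1328\right) - 4490} = \sqrt{\left(\frac{25}{2} + 1328\right) - 4490} = \sqrt{\frac{2681}{2} - 4490} = \sqrt{- \frac{6299}{2}} = \frac{i \sqrt{12598}}{2}$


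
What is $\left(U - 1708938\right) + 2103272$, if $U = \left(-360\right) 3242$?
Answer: $-772786$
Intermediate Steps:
$U = -1167120$
$\left(U - 1708938\right) + 2103272 = \left(-1167120 - 1708938\right) + 2103272 = -2876058 + 2103272 = -772786$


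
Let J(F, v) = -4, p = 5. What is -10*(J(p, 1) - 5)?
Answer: 90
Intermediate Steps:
-10*(J(p, 1) - 5) = -10*(-4 - 5) = -10*(-9) = 90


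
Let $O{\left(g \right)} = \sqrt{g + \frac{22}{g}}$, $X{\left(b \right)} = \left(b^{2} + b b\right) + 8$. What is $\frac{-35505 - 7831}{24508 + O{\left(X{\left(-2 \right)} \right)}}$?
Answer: $- \frac{8496629504}{4805136373} + \frac{86672 \sqrt{278}}{4805136373} \approx -1.7679$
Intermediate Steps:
$X{\left(b \right)} = 8 + 2 b^{2}$ ($X{\left(b \right)} = \left(b^{2} + b^{2}\right) + 8 = 2 b^{2} + 8 = 8 + 2 b^{2}$)
$\frac{-35505 - 7831}{24508 + O{\left(X{\left(-2 \right)} \right)}} = \frac{-35505 - 7831}{24508 + \sqrt{\left(8 + 2 \left(-2\right)^{2}\right) + \frac{22}{8 + 2 \left(-2\right)^{2}}}} = - \frac{43336}{24508 + \sqrt{\left(8 + 2 \cdot 4\right) + \frac{22}{8 + 2 \cdot 4}}} = - \frac{43336}{24508 + \sqrt{\left(8 + 8\right) + \frac{22}{8 + 8}}} = - \frac{43336}{24508 + \sqrt{16 + \frac{22}{16}}} = - \frac{43336}{24508 + \sqrt{16 + 22 \cdot \frac{1}{16}}} = - \frac{43336}{24508 + \sqrt{16 + \frac{11}{8}}} = - \frac{43336}{24508 + \sqrt{\frac{139}{8}}} = - \frac{43336}{24508 + \frac{\sqrt{278}}{4}}$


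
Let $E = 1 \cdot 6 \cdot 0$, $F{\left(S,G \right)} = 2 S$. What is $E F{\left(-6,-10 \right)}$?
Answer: $0$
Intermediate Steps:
$E = 0$ ($E = 6 \cdot 0 = 0$)
$E F{\left(-6,-10 \right)} = 0 \cdot 2 \left(-6\right) = 0 \left(-12\right) = 0$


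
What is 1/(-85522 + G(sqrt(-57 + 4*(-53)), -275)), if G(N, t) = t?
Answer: -1/85797 ≈ -1.1655e-5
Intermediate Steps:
1/(-85522 + G(sqrt(-57 + 4*(-53)), -275)) = 1/(-85522 - 275) = 1/(-85797) = -1/85797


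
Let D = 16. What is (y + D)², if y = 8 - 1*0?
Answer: 576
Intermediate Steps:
y = 8 (y = 8 + 0 = 8)
(y + D)² = (8 + 16)² = 24² = 576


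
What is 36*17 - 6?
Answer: 606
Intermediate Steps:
36*17 - 6 = 612 - 6 = 606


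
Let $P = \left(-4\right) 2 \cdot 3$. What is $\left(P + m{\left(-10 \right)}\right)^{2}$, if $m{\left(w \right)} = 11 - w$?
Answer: $9$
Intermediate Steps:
$P = -24$ ($P = \left(-8\right) 3 = -24$)
$\left(P + m{\left(-10 \right)}\right)^{2} = \left(-24 + \left(11 - -10\right)\right)^{2} = \left(-24 + \left(11 + 10\right)\right)^{2} = \left(-24 + 21\right)^{2} = \left(-3\right)^{2} = 9$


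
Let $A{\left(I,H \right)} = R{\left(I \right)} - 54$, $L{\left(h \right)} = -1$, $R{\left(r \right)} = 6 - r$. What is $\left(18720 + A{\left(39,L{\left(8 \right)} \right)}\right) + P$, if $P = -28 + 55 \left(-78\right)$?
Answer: $14315$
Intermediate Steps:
$A{\left(I,H \right)} = -48 - I$ ($A{\left(I,H \right)} = \left(6 - I\right) - 54 = -48 - I$)
$P = -4318$ ($P = -28 - 4290 = -4318$)
$\left(18720 + A{\left(39,L{\left(8 \right)} \right)}\right) + P = \left(18720 - 87\right) - 4318 = 18633 - 4318 = 14315$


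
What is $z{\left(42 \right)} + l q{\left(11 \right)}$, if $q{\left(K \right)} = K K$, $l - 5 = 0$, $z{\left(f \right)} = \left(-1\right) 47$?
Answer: $558$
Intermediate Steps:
$z{\left(f \right)} = -47$
$l = 5$ ($l = 5 + 0 = 5$)
$q{\left(K \right)} = K^{2}$
$z{\left(42 \right)} + l q{\left(11 \right)} = -47 + 5 \cdot 11^{2} = -47 + 5 \cdot 121 = -47 + 605 = 558$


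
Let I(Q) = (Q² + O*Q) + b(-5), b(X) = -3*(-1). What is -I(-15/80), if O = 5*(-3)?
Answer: -1497/256 ≈ -5.8477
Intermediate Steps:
b(X) = 3
O = -15
I(Q) = 3 + Q² - 15*Q (I(Q) = (Q² - 15*Q) + 3 = 3 + Q² - 15*Q)
-I(-15/80) = -(3 + (-15/80)² - (-225)/80) = -(3 + (-15*1/80)² - (-225)/80) = -(3 + (-3/16)² - 15*(-3/16)) = -(3 + 9/256 + 45/16) = -1*1497/256 = -1497/256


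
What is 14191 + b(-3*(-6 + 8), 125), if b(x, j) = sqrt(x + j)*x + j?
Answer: 14316 - 6*sqrt(119) ≈ 14251.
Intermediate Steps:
b(x, j) = j + x*sqrt(j + x) (b(x, j) = sqrt(j + x)*x + j = x*sqrt(j + x) + j = j + x*sqrt(j + x))
14191 + b(-3*(-6 + 8), 125) = 14191 + (125 + (-3*(-6 + 8))*sqrt(125 - 3*(-6 + 8))) = 14191 + (125 + (-3*2)*sqrt(125 - 3*2)) = 14191 + (125 - 6*sqrt(125 - 6)) = 14191 + (125 - 6*sqrt(119)) = 14316 - 6*sqrt(119)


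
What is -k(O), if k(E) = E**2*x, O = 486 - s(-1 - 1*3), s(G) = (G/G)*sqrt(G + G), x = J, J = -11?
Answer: 2598068 - 21384*I*sqrt(2) ≈ 2.5981e+6 - 30242.0*I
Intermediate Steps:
x = -11
s(G) = sqrt(2)*sqrt(G) (s(G) = 1*sqrt(2*G) = 1*(sqrt(2)*sqrt(G)) = sqrt(2)*sqrt(G))
O = 486 - 2*I*sqrt(2) (O = 486 - sqrt(2)*sqrt(-1 - 1*3) = 486 - sqrt(2)*sqrt(-1 - 3) = 486 - sqrt(2)*sqrt(-4) = 486 - sqrt(2)*2*I = 486 - 2*I*sqrt(2) ≈ 486.0 - 2.8284*I)
k(E) = -11*E**2 (k(E) = E**2*(-11) = -11*E**2)
-k(O) = -(-11)*(486 - 2*I*sqrt(2))**2 = 11*(486 - 2*I*sqrt(2))**2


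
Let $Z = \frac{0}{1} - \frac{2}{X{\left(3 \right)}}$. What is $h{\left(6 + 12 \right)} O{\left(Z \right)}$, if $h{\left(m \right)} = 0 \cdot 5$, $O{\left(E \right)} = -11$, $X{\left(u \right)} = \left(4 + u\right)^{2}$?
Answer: $0$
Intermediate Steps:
$Z = - \frac{2}{49}$ ($Z = \frac{0}{1} - \frac{2}{\left(4 + 3\right)^{2}} = 0 \cdot 1 - \frac{2}{7^{2}} = 0 - \frac{2}{49} = - \frac{2}{49} \approx -0.040816$)
$h{\left(m \right)} = 0$
$h{\left(6 + 12 \right)} O{\left(Z \right)} = 0 \left(-11\right) = 0$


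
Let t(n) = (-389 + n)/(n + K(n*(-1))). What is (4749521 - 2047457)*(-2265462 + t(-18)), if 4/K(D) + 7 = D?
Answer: -593772012845832/97 ≈ -6.1214e+12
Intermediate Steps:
K(D) = 4/(-7 + D)
t(n) = (-389 + n)/(n + 4/(-7 - n)) (t(n) = (-389 + n)/(n + 4/(-7 + n*(-1))) = (-389 + n)/(n + 4/(-7 - n)))
(4749521 - 2047457)*(-2265462 + t(-18)) = (4749521 - 2047457)*(-2265462 + (-389 - 18)*(7 - 18)/(-4 - 18*(7 - 18))) = 2702064*(-2265462 - 407*(-11)/(-4 - 18*(-11))) = 2702064*(-2265462 - 407*(-11)/(-4 + 198)) = 2702064*(-2265462 - 407*(-11)/194) = 2702064*(-2265462 + (1/194)*(-407)*(-11)) = 2702064*(-2265462 + 4477/194) = 2702064*(-439495151/194) = -593772012845832/97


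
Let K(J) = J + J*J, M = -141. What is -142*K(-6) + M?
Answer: -4401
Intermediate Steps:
K(J) = J + J**2
-142*K(-6) + M = -(-852)*(1 - 6) - 141 = -(-852)*(-5) - 141 = -142*30 - 141 = -4260 - 141 = -4401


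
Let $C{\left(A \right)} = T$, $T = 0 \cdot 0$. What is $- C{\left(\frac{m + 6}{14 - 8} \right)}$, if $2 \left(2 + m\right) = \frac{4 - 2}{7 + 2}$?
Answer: $0$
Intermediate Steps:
$m = - \frac{17}{9}$ ($m = -2 + \frac{\left(4 - 2\right) \frac{1}{7 + 2}}{2} = -2 + \frac{2 \cdot \frac{1}{9}}{2} = -2 + \frac{1}{2} \cdot \frac{2}{9} = -2 + \frac{1}{9} = - \frac{17}{9} \approx -1.8889$)
$T = 0$
$C{\left(A \right)} = 0$
$- C{\left(\frac{m + 6}{14 - 8} \right)} = \left(-1\right) 0 = 0$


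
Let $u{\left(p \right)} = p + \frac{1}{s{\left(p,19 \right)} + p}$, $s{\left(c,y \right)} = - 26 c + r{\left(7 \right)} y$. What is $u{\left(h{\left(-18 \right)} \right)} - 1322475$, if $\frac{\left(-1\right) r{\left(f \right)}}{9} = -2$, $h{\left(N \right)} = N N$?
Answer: $- \frac{10257247459}{7758} \approx -1.3222 \cdot 10^{6}$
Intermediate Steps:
$h{\left(N \right)} = N^{2}$
$r{\left(f \right)} = 18$ ($r{\left(f \right)} = \left(-9\right) \left(-2\right) = 18$)
$s{\left(c,y \right)} = - 26 c + 18 y$
$u{\left(p \right)} = p + \frac{1}{342 - 25 p}$ ($u{\left(p \right)} = p + \frac{1}{\left(- 26 p + 18 \cdot 19\right) + p} = p + \frac{1}{\left(- 26 p + 342\right) + p} = p + \frac{1}{\left(342 - 26 p\right) + p} = p + \frac{1}{342 - 25 p}$)
$u{\left(h{\left(-18 \right)} \right)} - 1322475 = \frac{-1 - 342 \left(-18\right)^{2} + 25 \left(\left(-18\right)^{2}\right)^{2}}{-342 + 25 \left(-18\right)^{2}} - 1322475 = \frac{-1 - 110808 + 25 \cdot 324^{2}}{-342 + 25 \cdot 324} - 1322475 = \frac{-1 - 110808 + 25 \cdot 104976}{-342 + 8100} - 1322475 = \frac{-1 - 110808 + 2624400}{7758} - 1322475 = \frac{1}{7758} \cdot 2513591 - 1322475 = \frac{2513591}{7758} - 1322475 = - \frac{10257247459}{7758}$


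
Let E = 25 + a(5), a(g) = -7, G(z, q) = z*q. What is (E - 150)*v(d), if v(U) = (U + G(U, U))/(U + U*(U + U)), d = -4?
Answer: -396/7 ≈ -56.571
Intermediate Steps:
G(z, q) = q*z
E = 18 (E = 25 - 7 = 18)
v(U) = (U + U**2)/(U + 2*U**2) (v(U) = (U + U*U)/(U + U*(U + U)) = (U + U**2)/(U + U*(2*U)) = (U + U**2)/(U + 2*U**2))
(E - 150)*v(d) = (18 - 150)*((1 - 4)/(1 + 2*(-4))) = -132*(-3)/(1 - 8) = -132*(-3)/(-7) = -(-132)*(-3)/7 = -132*3/7 = -396/7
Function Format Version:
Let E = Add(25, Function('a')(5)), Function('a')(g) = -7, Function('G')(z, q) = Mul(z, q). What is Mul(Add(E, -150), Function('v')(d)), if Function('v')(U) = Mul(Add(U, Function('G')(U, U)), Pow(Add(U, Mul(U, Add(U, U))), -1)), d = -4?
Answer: Rational(-396, 7) ≈ -56.571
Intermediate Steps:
Function('G')(z, q) = Mul(q, z)
E = 18 (E = Add(25, -7) = 18)
Function('v')(U) = Mul(Pow(Add(U, Mul(2, Pow(U, 2))), -1), Add(U, Pow(U, 2))) (Function('v')(U) = Mul(Add(U, Mul(U, U)), Pow(Add(U, Mul(U, Add(U, U))), -1)) = Mul(Add(U, Pow(U, 2)), Pow(Add(U, Mul(U, Mul(2, U))), -1)) = Mul(Add(U, Pow(U, 2)), Pow(Add(U, Mul(2, Pow(U, 2))), -1)) = Mul(Pow(Add(U, Mul(2, Pow(U, 2))), -1), Add(U, Pow(U, 2))))
Mul(Add(E, -150), Function('v')(d)) = Mul(Add(18, -150), Mul(Pow(Add(1, Mul(2, -4)), -1), Add(1, -4))) = Mul(-132, Mul(Pow(Add(1, -8), -1), -3)) = Mul(-132, Mul(Pow(-7, -1), -3)) = Mul(-132, Mul(Rational(-1, 7), -3)) = Mul(-132, Rational(3, 7)) = Rational(-396, 7)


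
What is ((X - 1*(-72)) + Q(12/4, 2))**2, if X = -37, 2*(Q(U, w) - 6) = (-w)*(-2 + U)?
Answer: 1600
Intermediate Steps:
Q(U, w) = 6 - w*(-2 + U)/2 (Q(U, w) = 6 + ((-w)*(-2 + U))/2 = 6 + (-w*(-2 + U))/2 = 6 - w*(-2 + U)/2)
((X - 1*(-72)) + Q(12/4, 2))**2 = ((-37 - 1*(-72)) + (6 + 2 - 1/2*12/4*2))**2 = ((-37 + 72) + (6 + 2 - 1/2*12*(1/4)*2))**2 = (35 + (6 + 2 - 1/2*3*2))**2 = (35 + (6 + 2 - 3))**2 = (35 + 5)**2 = 40**2 = 1600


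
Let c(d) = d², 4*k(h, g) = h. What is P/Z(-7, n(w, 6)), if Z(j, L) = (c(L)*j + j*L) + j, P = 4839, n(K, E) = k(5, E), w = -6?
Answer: -77424/427 ≈ -181.32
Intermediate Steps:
k(h, g) = h/4
n(K, E) = 5/4 (n(K, E) = (¼)*5 = 5/4)
Z(j, L) = j + L*j + j*L² (Z(j, L) = (L²*j + j*L) + j = (j*L² + L*j) + j = (L*j + j*L²) + j = j + L*j + j*L²)
P/Z(-7, n(w, 6)) = 4839/((-7*(1 + 5/4 + (5/4)²))) = 4839/((-7*(1 + 5/4 + 25/16))) = 4839/((-7*61/16)) = 4839/(-427/16) = 4839*(-16/427) = -77424/427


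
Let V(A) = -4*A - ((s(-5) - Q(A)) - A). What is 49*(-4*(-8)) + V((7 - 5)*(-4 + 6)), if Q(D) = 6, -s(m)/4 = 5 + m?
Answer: 1562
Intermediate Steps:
s(m) = -20 - 4*m (s(m) = -4*(5 + m) = -20 - 4*m)
V(A) = 6 - 3*A (V(A) = -4*A - (((-20 - 4*(-5)) - 1*6) - A) = -4*A - (((-20 + 20) - 6) - A) = -4*A - ((0 - 6) - A) = -4*A - (-6 - A) = -4*A + (6 + A) = 6 - 3*A)
49*(-4*(-8)) + V((7 - 5)*(-4 + 6)) = 49*(-4*(-8)) + (6 - 3*(7 - 5)*(-4 + 6)) = 49*32 + (6 - 6*2) = 1568 + (6 - 3*4) = 1568 + (6 - 12) = 1568 - 6 = 1562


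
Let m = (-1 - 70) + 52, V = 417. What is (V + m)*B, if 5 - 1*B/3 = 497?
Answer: -587448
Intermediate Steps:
B = -1476 (B = 15 - 3*497 = 15 - 1491 = -1476)
m = -19 (m = -71 + 52 = -19)
(V + m)*B = (417 - 19)*(-1476) = 398*(-1476) = -587448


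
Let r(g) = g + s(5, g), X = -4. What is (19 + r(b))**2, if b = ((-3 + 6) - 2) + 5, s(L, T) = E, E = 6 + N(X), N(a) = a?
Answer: 729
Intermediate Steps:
E = 2 (E = 6 - 4 = 2)
s(L, T) = 2
b = 6 (b = (3 - 2) + 5 = 1 + 5 = 6)
r(g) = 2 + g (r(g) = g + 2 = 2 + g)
(19 + r(b))**2 = (19 + (2 + 6))**2 = (19 + 8)**2 = 27**2 = 729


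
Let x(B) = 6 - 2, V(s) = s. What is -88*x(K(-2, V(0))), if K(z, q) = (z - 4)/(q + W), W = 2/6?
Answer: -352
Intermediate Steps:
W = ⅓ (W = 2*(⅙) = ⅓ ≈ 0.33333)
K(z, q) = (-4 + z)/(⅓ + q) (K(z, q) = (z - 4)/(q + ⅓) = (-4 + z)/(⅓ + q))
x(B) = 4
-88*x(K(-2, V(0))) = -88*4 = -352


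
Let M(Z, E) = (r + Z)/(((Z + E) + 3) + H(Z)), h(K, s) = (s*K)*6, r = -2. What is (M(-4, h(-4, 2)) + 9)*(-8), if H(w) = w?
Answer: -3864/53 ≈ -72.906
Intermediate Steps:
h(K, s) = 6*K*s (h(K, s) = (K*s)*6 = 6*K*s)
M(Z, E) = (-2 + Z)/(3 + E + 2*Z) (M(Z, E) = (-2 + Z)/(((Z + E) + 3) + Z) = (-2 + Z)/(((E + Z) + 3) + Z) = (-2 + Z)/((3 + E + Z) + Z) = (-2 + Z)/(3 + E + 2*Z))
(M(-4, h(-4, 2)) + 9)*(-8) = ((-2 - 4)/(3 + 6*(-4)*2 + 2*(-4)) + 9)*(-8) = (-6/(3 - 48 - 8) + 9)*(-8) = (-6/(-53) + 9)*(-8) = (-1/53*(-6) + 9)*(-8) = (6/53 + 9)*(-8) = (483/53)*(-8) = -3864/53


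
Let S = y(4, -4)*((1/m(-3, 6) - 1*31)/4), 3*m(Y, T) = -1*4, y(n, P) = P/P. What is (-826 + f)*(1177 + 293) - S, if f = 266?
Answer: -13171073/16 ≈ -8.2319e+5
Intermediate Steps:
y(n, P) = 1
m(Y, T) = -4/3 (m(Y, T) = (-1*4)/3 = (⅓)*(-4) = -4/3)
S = -127/16 (S = 1*((1/(-4/3) - 1*31)/4) = 1*((-¾ - 31)*(¼)) = 1*(-127/4*¼) = 1*(-127/16) = -127/16 ≈ -7.9375)
(-826 + f)*(1177 + 293) - S = (-826 + 266)*(1177 + 293) - 1*(-127/16) = -560*1470 + 127/16 = -823200 + 127/16 = -13171073/16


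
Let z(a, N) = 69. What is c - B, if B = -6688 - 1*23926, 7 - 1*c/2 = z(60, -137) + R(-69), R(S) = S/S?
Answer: 30488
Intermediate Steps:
R(S) = 1
c = -126 (c = 14 - 2*(69 + 1) = 14 - 2*70 = 14 - 140 = -126)
B = -30614 (B = -6688 - 23926 = -30614)
c - B = -126 - 1*(-30614) = -126 + 30614 = 30488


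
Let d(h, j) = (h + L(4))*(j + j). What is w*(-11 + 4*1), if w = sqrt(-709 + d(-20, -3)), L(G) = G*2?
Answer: -49*I*sqrt(13) ≈ -176.67*I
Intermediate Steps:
L(G) = 2*G
d(h, j) = 2*j*(8 + h) (d(h, j) = (h + 2*4)*(j + j) = (h + 8)*(2*j) = (8 + h)*(2*j) = 2*j*(8 + h))
w = 7*I*sqrt(13) (w = sqrt(-709 + 2*(-3)*(8 - 20)) = sqrt(-709 + 2*(-3)*(-12)) = sqrt(-709 + 72) = sqrt(-637) = 7*I*sqrt(13) ≈ 25.239*I)
w*(-11 + 4*1) = (7*I*sqrt(13))*(-11 + 4*1) = (7*I*sqrt(13))*(-11 + 4) = (7*I*sqrt(13))*(-7) = -49*I*sqrt(13)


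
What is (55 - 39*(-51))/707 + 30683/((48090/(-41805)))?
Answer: -8635929469/323806 ≈ -26670.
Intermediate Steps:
(55 - 39*(-51))/707 + 30683/((48090/(-41805))) = (55 + 1989)*(1/707) + 30683/((48090*(-1/41805))) = 2044*(1/707) + 30683/(-3206/2787) = 292/101 + 30683*(-2787/3206) = 292/101 - 85513521/3206 = -8635929469/323806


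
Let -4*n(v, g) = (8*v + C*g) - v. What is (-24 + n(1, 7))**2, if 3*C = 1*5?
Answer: 7396/9 ≈ 821.78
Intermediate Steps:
C = 5/3 (C = (1*5)/3 = (1/3)*5 = 5/3 ≈ 1.6667)
n(v, g) = -7*v/4 - 5*g/12 (n(v, g) = -((8*v + 5*g/3) - v)/4 = -(7*v + 5*g/3)/4 = -7*v/4 - 5*g/12)
(-24 + n(1, 7))**2 = (-24 + (-7/4*1 - 5/12*7))**2 = (-24 + (-7/4 - 35/12))**2 = (-24 - 14/3)**2 = (-86/3)**2 = 7396/9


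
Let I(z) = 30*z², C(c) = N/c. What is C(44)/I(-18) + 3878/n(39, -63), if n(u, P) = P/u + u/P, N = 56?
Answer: -5659777697/3261060 ≈ -1735.6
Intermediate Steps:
C(c) = 56/c
C(44)/I(-18) + 3878/n(39, -63) = (56/44)/((30*(-18)²)) + 3878/(-63/39 + 39/(-63)) = (56*(1/44))/((30*324)) + 3878/(-63*1/39 + 39*(-1/63)) = (14/11)/9720 + 3878/(-21/13 - 13/21) = (14/11)*(1/9720) + 3878/(-610/273) = 7/53460 + 3878*(-273/610) = 7/53460 - 529347/305 = -5659777697/3261060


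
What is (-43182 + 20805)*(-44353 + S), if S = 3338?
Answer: 917792655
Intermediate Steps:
(-43182 + 20805)*(-44353 + S) = (-43182 + 20805)*(-44353 + 3338) = -22377*(-41015) = 917792655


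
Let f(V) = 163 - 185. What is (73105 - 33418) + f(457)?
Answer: 39665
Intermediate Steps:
f(V) = -22
(73105 - 33418) + f(457) = (73105 - 33418) - 22 = 39687 - 22 = 39665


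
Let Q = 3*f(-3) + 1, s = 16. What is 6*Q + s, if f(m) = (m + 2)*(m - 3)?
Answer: 130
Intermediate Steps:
f(m) = (-3 + m)*(2 + m) (f(m) = (2 + m)*(-3 + m) = (-3 + m)*(2 + m))
Q = 19 (Q = 3*(-6 + (-3)² - 1*(-3)) + 1 = 3*(-6 + 9 + 3) + 1 = 3*6 + 1 = 18 + 1 = 19)
6*Q + s = 6*19 + 16 = 114 + 16 = 130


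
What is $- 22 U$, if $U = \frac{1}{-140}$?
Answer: $\frac{11}{70} \approx 0.15714$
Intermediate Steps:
$U = - \frac{1}{140} \approx -0.0071429$
$- 22 U = \left(-22\right) \left(- \frac{1}{140}\right) = \frac{11}{70}$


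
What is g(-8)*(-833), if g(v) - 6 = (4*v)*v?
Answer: -218246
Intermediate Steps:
g(v) = 6 + 4*v**2 (g(v) = 6 + (4*v)*v = 6 + 4*v**2)
g(-8)*(-833) = (6 + 4*(-8)**2)*(-833) = (6 + 4*64)*(-833) = (6 + 256)*(-833) = 262*(-833) = -218246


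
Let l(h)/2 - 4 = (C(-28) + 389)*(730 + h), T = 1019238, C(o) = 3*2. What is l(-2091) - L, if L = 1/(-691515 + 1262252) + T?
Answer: -1195362987541/570737 ≈ -2.0944e+6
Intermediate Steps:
C(o) = 6
l(h) = 576708 + 790*h (l(h) = 8 + 2*((6 + 389)*(730 + h)) = 8 + 2*(395*(730 + h)) = 8 + 2*(288350 + 395*h) = 8 + (576700 + 790*h) = 576708 + 790*h)
L = 581716838407/570737 (L = 1/(-691515 + 1262252) + 1019238 = 1/570737 + 1019238 = 581716838407/570737 ≈ 1.0192e+6)
l(-2091) - L = (576708 + 790*(-2091)) - 1*581716838407/570737 = (576708 - 1651890) - 581716838407/570737 = -1075182 - 581716838407/570737 = -1195362987541/570737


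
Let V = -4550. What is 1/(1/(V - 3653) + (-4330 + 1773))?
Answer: -8203/20975072 ≈ -0.00039108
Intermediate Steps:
1/(1/(V - 3653) + (-4330 + 1773)) = 1/(1/(-4550 - 3653) + (-4330 + 1773)) = 1/(1/(-8203) - 2557) = 1/(-1/8203 - 2557) = 1/(-20975072/8203) = -8203/20975072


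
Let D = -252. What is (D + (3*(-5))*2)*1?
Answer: -282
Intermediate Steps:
(D + (3*(-5))*2)*1 = (-252 + (3*(-5))*2)*1 = (-252 - 15*2)*1 = (-252 - 30)*1 = -282*1 = -282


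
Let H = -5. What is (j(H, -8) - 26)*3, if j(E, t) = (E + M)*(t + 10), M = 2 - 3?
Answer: -114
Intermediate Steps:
M = -1
j(E, t) = (-1 + E)*(10 + t) (j(E, t) = (E - 1)*(t + 10) = (-1 + E)*(10 + t))
(j(H, -8) - 26)*3 = ((-10 - 1*(-8) + 10*(-5) - 5*(-8)) - 26)*3 = ((-10 + 8 - 50 + 40) - 26)*3 = (-12 - 26)*3 = -38*3 = -114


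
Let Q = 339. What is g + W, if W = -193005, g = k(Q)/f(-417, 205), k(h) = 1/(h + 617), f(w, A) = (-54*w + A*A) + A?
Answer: -11946833479439/61899088 ≈ -1.9301e+5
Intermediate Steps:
f(w, A) = A + A² - 54*w (f(w, A) = (-54*w + A²) + A = (A² - 54*w) + A = A + A² - 54*w)
k(h) = 1/(617 + h)
g = 1/61899088 (g = 1/((617 + 339)*(205 + 205² - 54*(-417))) = 1/(956*(205 + 42025 + 22518)) = (1/956)/64748 = (1/956)*(1/64748) = 1/61899088 ≈ 1.6155e-8)
g + W = 1/61899088 - 193005 = -11946833479439/61899088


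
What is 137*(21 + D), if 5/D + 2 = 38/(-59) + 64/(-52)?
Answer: 8025049/2972 ≈ 2700.2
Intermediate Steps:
D = -3835/2972 (D = 5/(-2 + (38/(-59) + 64/(-52))) = 5/(-2 + (38*(-1/59) + 64*(-1/52))) = 5/(-2 + (-38/59 - 16/13)) = 5/(-2 - 1438/767) = 5/(-2972/767) = 5*(-767/2972) = -3835/2972 ≈ -1.2904)
137*(21 + D) = 137*(21 - 3835/2972) = 137*(58577/2972) = 8025049/2972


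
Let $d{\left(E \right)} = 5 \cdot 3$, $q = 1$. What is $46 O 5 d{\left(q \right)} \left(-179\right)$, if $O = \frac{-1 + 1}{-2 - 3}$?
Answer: $0$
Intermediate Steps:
$d{\left(E \right)} = 15$
$O = 0$ ($O = \frac{0}{-5} = 0 \left(- \frac{1}{5}\right) = 0$)
$46 O 5 d{\left(q \right)} \left(-179\right) = 46 \cdot 0 \cdot 5 \cdot 15 \left(-179\right) = 46 \cdot 0 \cdot 15 \left(-179\right) = 46 \cdot 0 \left(-179\right) = 0 \left(-179\right) = 0$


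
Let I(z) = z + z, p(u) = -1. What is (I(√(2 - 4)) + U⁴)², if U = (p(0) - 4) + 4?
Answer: -7 + 4*I*√2 ≈ -7.0 + 5.6569*I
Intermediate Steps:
I(z) = 2*z
U = -1 (U = (-1 - 4) + 4 = -5 + 4 = -1)
(I(√(2 - 4)) + U⁴)² = (2*√(2 - 4) + (-1)⁴)² = (2*√(-2) + 1)² = (2*(I*√2) + 1)² = (2*I*√2 + 1)² = (1 + 2*I*√2)²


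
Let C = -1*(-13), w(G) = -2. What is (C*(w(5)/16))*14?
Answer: -91/4 ≈ -22.750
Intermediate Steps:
C = 13
(C*(w(5)/16))*14 = (13*(-2/16))*14 = (13*(-2*1/16))*14 = (13*(-⅛))*14 = -13/8*14 = -91/4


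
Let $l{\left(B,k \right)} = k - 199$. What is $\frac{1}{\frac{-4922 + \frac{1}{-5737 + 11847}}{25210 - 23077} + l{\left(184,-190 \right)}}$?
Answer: $- \frac{1448070}{566640721} \approx -0.0025555$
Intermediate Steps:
$l{\left(B,k \right)} = -199 + k$
$\frac{1}{\frac{-4922 + \frac{1}{-5737 + 11847}}{25210 - 23077} + l{\left(184,-190 \right)}} = \frac{1}{\frac{-4922 + \frac{1}{-5737 + 11847}}{25210 - 23077} - 389} = \frac{1}{\frac{-4922 + \frac{1}{6110}}{2133} - 389} = \frac{1}{\left(-4922 + \frac{1}{6110}\right) \frac{1}{2133} - 389} = \frac{1}{\left(- \frac{30073419}{6110}\right) \frac{1}{2133} - 389} = \frac{1}{- \frac{3341491}{1448070} - 389} = \frac{1}{- \frac{566640721}{1448070}} = - \frac{1448070}{566640721}$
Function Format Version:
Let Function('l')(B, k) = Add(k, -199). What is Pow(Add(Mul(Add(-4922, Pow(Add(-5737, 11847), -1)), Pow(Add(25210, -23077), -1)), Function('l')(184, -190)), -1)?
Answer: Rational(-1448070, 566640721) ≈ -0.0025555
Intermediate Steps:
Function('l')(B, k) = Add(-199, k)
Pow(Add(Mul(Add(-4922, Pow(Add(-5737, 11847), -1)), Pow(Add(25210, -23077), -1)), Function('l')(184, -190)), -1) = Pow(Add(Mul(Add(-4922, Pow(Add(-5737, 11847), -1)), Pow(Add(25210, -23077), -1)), Add(-199, -190)), -1) = Pow(Add(Mul(Add(-4922, Pow(6110, -1)), Pow(2133, -1)), -389), -1) = Pow(Add(Mul(Add(-4922, Rational(1, 6110)), Rational(1, 2133)), -389), -1) = Pow(Add(Mul(Rational(-30073419, 6110), Rational(1, 2133)), -389), -1) = Pow(Add(Rational(-3341491, 1448070), -389), -1) = Pow(Rational(-566640721, 1448070), -1) = Rational(-1448070, 566640721)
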